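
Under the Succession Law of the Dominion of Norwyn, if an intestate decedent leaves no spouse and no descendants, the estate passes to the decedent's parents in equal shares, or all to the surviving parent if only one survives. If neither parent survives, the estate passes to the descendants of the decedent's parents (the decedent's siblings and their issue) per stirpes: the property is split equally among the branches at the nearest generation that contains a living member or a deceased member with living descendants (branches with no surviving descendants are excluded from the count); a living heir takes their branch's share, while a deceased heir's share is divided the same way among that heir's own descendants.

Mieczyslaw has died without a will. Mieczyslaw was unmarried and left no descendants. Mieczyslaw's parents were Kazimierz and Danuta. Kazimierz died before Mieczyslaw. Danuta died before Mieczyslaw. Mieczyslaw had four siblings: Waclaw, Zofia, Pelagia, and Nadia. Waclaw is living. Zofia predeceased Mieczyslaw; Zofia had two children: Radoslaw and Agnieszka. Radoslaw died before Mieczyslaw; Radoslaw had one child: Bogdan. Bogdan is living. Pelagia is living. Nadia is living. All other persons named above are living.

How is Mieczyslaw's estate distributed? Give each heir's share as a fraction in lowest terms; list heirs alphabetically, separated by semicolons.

Agnieszka 1/8; Bogdan 1/8; Nadia 1/4; Pelagia 1/4; Waclaw 1/4

Neither parent survives and there are no descendants, so the estate passes to Mieczyslaw's siblings and their issue per stirpes.
The estate is divided into 4 equal shares of 1/4 among Waclaw, Zofia, Pelagia, Nadia.
Waclaw is living and takes 1/4.
Zofia predeceased; the 1/4 allotted to Zofia's branch passes to Zofia's issue by representation.
The 1/4 is divided into 2 equal shares of 1/8 among Radoslaw, Agnieszka.
Radoslaw predeceased; the 1/8 allotted to Radoslaw's branch passes to Radoslaw's issue by representation.
Bogdan is the sole taker at this level and receives the full 1/8.
Agnieszka is living and takes 1/8.
Pelagia is living and takes 1/4.
Nadia is living and takes 1/4.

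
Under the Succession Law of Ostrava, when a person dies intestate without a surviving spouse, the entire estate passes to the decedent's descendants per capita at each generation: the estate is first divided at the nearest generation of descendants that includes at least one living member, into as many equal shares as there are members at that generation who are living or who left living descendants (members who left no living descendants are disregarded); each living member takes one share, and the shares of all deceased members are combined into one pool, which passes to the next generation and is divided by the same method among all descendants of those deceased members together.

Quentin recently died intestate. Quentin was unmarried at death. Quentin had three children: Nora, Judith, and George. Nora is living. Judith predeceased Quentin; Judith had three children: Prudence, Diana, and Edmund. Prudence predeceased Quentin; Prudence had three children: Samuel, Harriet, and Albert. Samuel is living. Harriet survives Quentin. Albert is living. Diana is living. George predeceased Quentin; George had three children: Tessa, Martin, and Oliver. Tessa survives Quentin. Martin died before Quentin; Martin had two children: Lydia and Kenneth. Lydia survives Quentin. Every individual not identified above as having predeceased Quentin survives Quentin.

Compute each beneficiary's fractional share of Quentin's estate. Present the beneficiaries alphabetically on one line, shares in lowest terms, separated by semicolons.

Albert 2/45; Diana 1/9; Edmund 1/9; Harriet 2/45; Kenneth 2/45; Lydia 2/45; Nora 1/3; Oliver 1/9; Samuel 2/45; Tessa 1/9

There is no surviving spouse, so the entire estate passes to Quentin's descendants per capita at each generation.
At generation 1 (Nora, Judith, George) there are 3 shares of (1)/3 = 1/3 each.
Living: Nora — each takes 1/3.
Deceased: Judith and George. Their combined 2/3 is pooled and carried to generation 2.
At generation 2 (Prudence, Diana, Edmund, Tessa, Martin, Oliver) there are 6 shares of (2/3)/6 = 1/9 each.
Living: Diana, Edmund, Tessa, and Oliver — each takes 1/9.
Deceased: Prudence and Martin. Their combined 2/9 is pooled and carried to generation 3.
At generation 3 (Samuel, Harriet, Albert, Lydia, Kenneth) there are 5 shares of (2/9)/5 = 2/45 each.
Living: Samuel, Harriet, Albert, Lydia, and Kenneth — each takes 2/45.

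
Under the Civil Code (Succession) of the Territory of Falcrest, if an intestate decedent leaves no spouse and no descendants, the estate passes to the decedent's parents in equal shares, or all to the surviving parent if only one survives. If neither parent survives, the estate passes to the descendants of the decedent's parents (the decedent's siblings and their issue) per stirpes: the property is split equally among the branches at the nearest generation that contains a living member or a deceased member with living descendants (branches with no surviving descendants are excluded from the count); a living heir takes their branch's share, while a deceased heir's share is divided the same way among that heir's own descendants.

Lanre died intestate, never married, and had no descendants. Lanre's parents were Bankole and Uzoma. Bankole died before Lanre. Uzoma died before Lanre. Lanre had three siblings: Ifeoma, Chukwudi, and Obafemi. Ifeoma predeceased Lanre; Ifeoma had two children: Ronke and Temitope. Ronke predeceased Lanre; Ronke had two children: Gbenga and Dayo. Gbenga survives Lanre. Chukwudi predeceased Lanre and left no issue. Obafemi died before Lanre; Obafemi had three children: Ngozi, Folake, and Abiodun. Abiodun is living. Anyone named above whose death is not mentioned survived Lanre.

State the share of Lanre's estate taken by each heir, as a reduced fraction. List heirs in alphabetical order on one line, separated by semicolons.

Neither parent survives and there are no descendants, so the estate passes to Lanre's siblings and their issue per stirpes.
Chukwudi left no surviving issue, so that branch lapses and is disregarded.
The estate is divided into 2 equal shares of 1/2 among Ifeoma, Obafemi.
Ifeoma predeceased; the 1/2 allotted to Ifeoma's branch passes to Ifeoma's issue by representation.
The 1/2 is divided into 2 equal shares of 1/4 among Ronke, Temitope.
Ronke predeceased; the 1/4 allotted to Ronke's branch passes to Ronke's issue by representation.
The 1/4 is divided into 2 equal shares of 1/8 among Gbenga, Dayo.
Gbenga is living and takes 1/8.
Dayo is living and takes 1/8.
Temitope is living and takes 1/4.
Obafemi predeceased; the 1/2 allotted to Obafemi's branch passes to Obafemi's issue by representation.
The 1/2 is divided into 3 equal shares of 1/6 among Ngozi, Folake, Abiodun.
Ngozi is living and takes 1/6.
Folake is living and takes 1/6.
Abiodun is living and takes 1/6.

Abiodun 1/6; Dayo 1/8; Folake 1/6; Gbenga 1/8; Ngozi 1/6; Temitope 1/4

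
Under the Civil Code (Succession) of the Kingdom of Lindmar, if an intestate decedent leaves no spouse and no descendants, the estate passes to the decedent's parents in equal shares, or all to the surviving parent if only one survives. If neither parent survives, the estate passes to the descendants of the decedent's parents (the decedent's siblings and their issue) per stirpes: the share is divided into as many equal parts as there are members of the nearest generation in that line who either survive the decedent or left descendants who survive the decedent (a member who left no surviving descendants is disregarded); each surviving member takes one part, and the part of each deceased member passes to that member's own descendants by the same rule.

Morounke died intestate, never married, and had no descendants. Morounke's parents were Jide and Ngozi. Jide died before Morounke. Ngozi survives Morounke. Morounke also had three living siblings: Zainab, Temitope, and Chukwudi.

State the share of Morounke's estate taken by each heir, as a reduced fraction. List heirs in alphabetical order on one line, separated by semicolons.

Only one parent, Ngozi, survives, so Ngozi takes the entire estate. The siblings take nothing because a surviving parent has priority.

Ngozi 1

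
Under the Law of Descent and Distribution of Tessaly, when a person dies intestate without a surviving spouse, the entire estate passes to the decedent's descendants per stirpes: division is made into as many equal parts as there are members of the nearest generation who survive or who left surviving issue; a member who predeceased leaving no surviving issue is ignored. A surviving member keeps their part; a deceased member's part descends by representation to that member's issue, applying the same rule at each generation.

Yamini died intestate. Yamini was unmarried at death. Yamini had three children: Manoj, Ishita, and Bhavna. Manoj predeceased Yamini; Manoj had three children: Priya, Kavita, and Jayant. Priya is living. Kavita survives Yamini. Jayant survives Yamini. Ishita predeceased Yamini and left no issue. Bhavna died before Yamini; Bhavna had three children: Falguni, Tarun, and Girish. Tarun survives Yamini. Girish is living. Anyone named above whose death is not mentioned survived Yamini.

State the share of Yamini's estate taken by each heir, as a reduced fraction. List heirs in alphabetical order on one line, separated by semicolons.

There is no surviving spouse, so the entire estate passes to Yamini's descendants per stirpes.
Ishita left no surviving issue, so that branch lapses and is disregarded.
The estate is divided into 2 equal shares of 1/2 among Manoj, Bhavna.
Manoj predeceased; the 1/2 allotted to Manoj's branch passes to Manoj's issue by representation.
The 1/2 is divided into 3 equal shares of 1/6 among Priya, Kavita, Jayant.
Priya is living and takes 1/6.
Kavita is living and takes 1/6.
Jayant is living and takes 1/6.
Bhavna predeceased; the 1/2 allotted to Bhavna's branch passes to Bhavna's issue by representation.
The 1/2 is divided into 3 equal shares of 1/6 among Falguni, Tarun, Girish.
Falguni is living and takes 1/6.
Tarun is living and takes 1/6.
Girish is living and takes 1/6.

Falguni 1/6; Girish 1/6; Jayant 1/6; Kavita 1/6; Priya 1/6; Tarun 1/6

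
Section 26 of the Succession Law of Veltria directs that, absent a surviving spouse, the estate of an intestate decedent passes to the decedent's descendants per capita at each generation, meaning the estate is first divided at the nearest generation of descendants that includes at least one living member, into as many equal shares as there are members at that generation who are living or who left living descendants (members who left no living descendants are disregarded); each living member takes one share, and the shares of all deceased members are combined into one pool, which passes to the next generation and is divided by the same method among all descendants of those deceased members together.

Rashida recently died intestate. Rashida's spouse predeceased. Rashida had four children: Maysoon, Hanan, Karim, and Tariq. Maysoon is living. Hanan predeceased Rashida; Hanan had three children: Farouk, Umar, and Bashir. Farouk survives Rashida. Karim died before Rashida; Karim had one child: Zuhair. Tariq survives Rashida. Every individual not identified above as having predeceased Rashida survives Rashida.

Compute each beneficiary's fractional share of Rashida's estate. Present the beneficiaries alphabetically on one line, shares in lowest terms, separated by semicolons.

There is no surviving spouse, so the entire estate passes to Rashida's descendants per capita at each generation.
At generation 1 (Maysoon, Hanan, Karim, Tariq) there are 4 shares of (1)/4 = 1/4 each.
Living: Maysoon and Tariq — each takes 1/4.
Deceased: Hanan and Karim. Their combined 1/2 is pooled and carried to generation 2.
At generation 2 (Farouk, Umar, Bashir, Zuhair) there are 4 shares of (1/2)/4 = 1/8 each.
Living: Farouk, Umar, Bashir, and Zuhair — each takes 1/8.

Bashir 1/8; Farouk 1/8; Maysoon 1/4; Tariq 1/4; Umar 1/8; Zuhair 1/8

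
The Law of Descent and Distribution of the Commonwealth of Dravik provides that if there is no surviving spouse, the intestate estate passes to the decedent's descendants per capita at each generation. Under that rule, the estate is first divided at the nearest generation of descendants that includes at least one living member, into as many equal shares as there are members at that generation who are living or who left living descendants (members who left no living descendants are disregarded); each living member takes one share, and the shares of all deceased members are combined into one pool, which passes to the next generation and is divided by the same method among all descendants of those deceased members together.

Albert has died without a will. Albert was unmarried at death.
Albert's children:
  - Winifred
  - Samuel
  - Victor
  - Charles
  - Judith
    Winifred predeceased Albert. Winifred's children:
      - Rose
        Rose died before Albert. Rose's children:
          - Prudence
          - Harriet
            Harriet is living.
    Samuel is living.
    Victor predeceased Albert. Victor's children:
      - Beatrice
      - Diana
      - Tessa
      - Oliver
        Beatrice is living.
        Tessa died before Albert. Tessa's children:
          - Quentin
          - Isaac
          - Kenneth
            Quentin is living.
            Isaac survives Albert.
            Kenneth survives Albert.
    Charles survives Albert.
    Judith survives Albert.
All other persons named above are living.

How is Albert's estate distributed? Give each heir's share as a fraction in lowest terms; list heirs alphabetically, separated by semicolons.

Beatrice 2/25; Charles 1/5; Diana 2/25; Harriet 4/125; Isaac 4/125; Judith 1/5; Kenneth 4/125; Oliver 2/25; Prudence 4/125; Quentin 4/125; Samuel 1/5

There is no surviving spouse, so the entire estate passes to Albert's descendants per capita at each generation.
At generation 1 (Winifred, Samuel, Victor, Charles, Judith) there are 5 shares of (1)/5 = 1/5 each.
Living: Samuel, Charles, and Judith — each takes 1/5.
Deceased: Winifred and Victor. Their combined 2/5 is pooled and carried to generation 2.
At generation 2 (Rose, Beatrice, Diana, Tessa, Oliver) there are 5 shares of (2/5)/5 = 2/25 each.
Living: Beatrice, Diana, and Oliver — each takes 2/25.
Deceased: Rose and Tessa. Their combined 4/25 is pooled and carried to generation 3.
At generation 3 (Prudence, Harriet, Quentin, Isaac, Kenneth) there are 5 shares of (4/25)/5 = 4/125 each.
Living: Prudence, Harriet, Quentin, Isaac, and Kenneth — each takes 4/125.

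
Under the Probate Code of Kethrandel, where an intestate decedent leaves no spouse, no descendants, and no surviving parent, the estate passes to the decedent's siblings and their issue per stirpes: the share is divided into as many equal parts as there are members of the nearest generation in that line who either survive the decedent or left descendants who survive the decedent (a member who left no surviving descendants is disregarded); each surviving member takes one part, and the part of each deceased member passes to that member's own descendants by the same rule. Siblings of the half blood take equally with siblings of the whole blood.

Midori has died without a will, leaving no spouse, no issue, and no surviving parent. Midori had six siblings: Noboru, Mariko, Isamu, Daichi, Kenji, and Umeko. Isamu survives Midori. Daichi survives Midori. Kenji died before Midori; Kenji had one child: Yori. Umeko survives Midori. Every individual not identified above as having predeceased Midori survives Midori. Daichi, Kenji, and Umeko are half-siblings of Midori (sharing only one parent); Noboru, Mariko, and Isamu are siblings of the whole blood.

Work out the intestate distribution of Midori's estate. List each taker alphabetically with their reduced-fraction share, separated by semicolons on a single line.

No spouse, descendants, or parent survives, so the estate passes to Midori's siblings per stirpes.
Half-blood and whole-blood siblings take equally under the stated rule.
The estate is divided into 6 equal shares of 1/6 among Noboru, Mariko, Isamu, Daichi, Kenji, Umeko.
Noboru is living and takes 1/6.
Mariko is living and takes 1/6.
Isamu is living and takes 1/6.
Daichi is living and takes 1/6.
Kenji predeceased; the 1/6 allotted to Kenji's branch passes to Kenji's issue by representation.
Yori is the sole taker at this level and receives the full 1/6.
Umeko is living and takes 1/6.

Daichi 1/6; Isamu 1/6; Mariko 1/6; Noboru 1/6; Umeko 1/6; Yori 1/6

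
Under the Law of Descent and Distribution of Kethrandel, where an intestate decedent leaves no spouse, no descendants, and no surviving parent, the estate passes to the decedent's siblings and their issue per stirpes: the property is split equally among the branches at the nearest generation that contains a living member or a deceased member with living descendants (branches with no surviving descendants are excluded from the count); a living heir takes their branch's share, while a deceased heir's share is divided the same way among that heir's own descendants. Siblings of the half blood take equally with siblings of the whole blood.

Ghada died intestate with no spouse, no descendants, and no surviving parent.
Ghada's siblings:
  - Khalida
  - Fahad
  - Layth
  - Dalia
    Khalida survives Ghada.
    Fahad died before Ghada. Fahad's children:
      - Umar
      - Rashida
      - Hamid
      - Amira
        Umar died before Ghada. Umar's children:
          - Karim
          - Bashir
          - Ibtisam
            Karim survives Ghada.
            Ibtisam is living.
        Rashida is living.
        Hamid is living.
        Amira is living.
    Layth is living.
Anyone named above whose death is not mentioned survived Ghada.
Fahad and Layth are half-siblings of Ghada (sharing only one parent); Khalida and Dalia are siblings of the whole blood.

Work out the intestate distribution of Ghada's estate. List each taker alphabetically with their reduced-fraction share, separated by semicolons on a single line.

No spouse, descendants, or parent survives, so the estate passes to Ghada's siblings per stirpes.
Half-blood and whole-blood siblings take equally under the stated rule.
The estate is divided into 4 equal shares of 1/4 among Khalida, Fahad, Layth, Dalia.
Khalida is living and takes 1/4.
Fahad predeceased; the 1/4 allotted to Fahad's branch passes to Fahad's issue by representation.
The 1/4 is divided into 4 equal shares of 1/16 among Umar, Rashida, Hamid, Amira.
Umar predeceased; the 1/16 allotted to Umar's branch passes to Umar's issue by representation.
The 1/16 is divided into 3 equal shares of 1/48 among Karim, Bashir, Ibtisam.
Karim is living and takes 1/48.
Bashir is living and takes 1/48.
Ibtisam is living and takes 1/48.
Rashida is living and takes 1/16.
Hamid is living and takes 1/16.
Amira is living and takes 1/16.
Layth is living and takes 1/4.
Dalia is living and takes 1/4.

Amira 1/16; Bashir 1/48; Dalia 1/4; Hamid 1/16; Ibtisam 1/48; Karim 1/48; Khalida 1/4; Layth 1/4; Rashida 1/16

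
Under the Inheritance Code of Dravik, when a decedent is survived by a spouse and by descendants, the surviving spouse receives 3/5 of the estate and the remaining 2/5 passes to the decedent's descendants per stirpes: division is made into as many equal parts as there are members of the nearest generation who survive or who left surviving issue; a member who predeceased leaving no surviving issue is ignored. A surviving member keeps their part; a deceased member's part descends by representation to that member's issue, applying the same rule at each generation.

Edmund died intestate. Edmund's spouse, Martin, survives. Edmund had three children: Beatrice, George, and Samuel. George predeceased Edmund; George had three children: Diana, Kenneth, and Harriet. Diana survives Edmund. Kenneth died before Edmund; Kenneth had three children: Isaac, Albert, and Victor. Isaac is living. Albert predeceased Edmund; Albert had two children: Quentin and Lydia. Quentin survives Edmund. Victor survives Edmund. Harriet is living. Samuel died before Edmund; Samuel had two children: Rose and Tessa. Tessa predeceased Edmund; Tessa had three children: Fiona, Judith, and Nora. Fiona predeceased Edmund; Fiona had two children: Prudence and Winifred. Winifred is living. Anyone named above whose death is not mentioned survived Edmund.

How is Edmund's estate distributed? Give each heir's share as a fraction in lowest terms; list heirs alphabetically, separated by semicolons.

Martin, as surviving spouse, takes 3/5.
The remaining 2/5 passes to Edmund's descendants per stirpes.
The 2/5 is divided into 3 equal shares of 2/15 among Beatrice, George, Samuel.
Beatrice is living and takes 2/15.
George predeceased; the 2/15 allotted to George's branch passes to George's issue by representation.
The 2/15 is divided into 3 equal shares of 2/45 among Diana, Kenneth, Harriet.
Diana is living and takes 2/45.
Kenneth predeceased; the 2/45 allotted to Kenneth's branch passes to Kenneth's issue by representation.
The 2/45 is divided into 3 equal shares of 2/135 among Isaac, Albert, Victor.
Isaac is living and takes 2/135.
Albert predeceased; the 2/135 allotted to Albert's branch passes to Albert's issue by representation.
The 2/135 is divided into 2 equal shares of 1/135 among Quentin, Lydia.
Quentin is living and takes 1/135.
Lydia is living and takes 1/135.
Victor is living and takes 2/135.
Harriet is living and takes 2/45.
Samuel predeceased; the 2/15 allotted to Samuel's branch passes to Samuel's issue by representation.
The 2/15 is divided into 2 equal shares of 1/15 among Rose, Tessa.
Rose is living and takes 1/15.
Tessa predeceased; the 1/15 allotted to Tessa's branch passes to Tessa's issue by representation.
The 1/15 is divided into 3 equal shares of 1/45 among Fiona, Judith, Nora.
Fiona predeceased; the 1/45 allotted to Fiona's branch passes to Fiona's issue by representation.
The 1/45 is divided into 2 equal shares of 1/90 among Prudence, Winifred.
Prudence is living and takes 1/90.
Winifred is living and takes 1/90.
Judith is living and takes 1/45.
Nora is living and takes 1/45.

Beatrice 2/15; Diana 2/45; Harriet 2/45; Isaac 2/135; Judith 1/45; Lydia 1/135; Martin 3/5; Nora 1/45; Prudence 1/90; Quentin 1/135; Rose 1/15; Victor 2/135; Winifred 1/90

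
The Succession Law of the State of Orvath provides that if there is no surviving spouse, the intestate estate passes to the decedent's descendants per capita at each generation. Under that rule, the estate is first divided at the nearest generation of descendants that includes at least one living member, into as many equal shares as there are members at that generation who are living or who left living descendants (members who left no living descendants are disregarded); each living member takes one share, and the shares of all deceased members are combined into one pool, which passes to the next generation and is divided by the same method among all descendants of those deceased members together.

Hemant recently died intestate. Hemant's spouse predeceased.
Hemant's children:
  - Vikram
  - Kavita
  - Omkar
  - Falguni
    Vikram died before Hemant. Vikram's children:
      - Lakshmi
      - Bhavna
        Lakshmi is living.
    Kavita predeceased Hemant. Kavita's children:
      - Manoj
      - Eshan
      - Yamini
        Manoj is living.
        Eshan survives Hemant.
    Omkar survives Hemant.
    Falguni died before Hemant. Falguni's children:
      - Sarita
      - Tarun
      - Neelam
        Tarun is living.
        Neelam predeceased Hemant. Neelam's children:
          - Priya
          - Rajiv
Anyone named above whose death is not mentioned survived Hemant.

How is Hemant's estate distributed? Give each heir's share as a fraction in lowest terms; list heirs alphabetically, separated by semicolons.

There is no surviving spouse, so the entire estate passes to Hemant's descendants per capita at each generation.
At generation 1 (Vikram, Kavita, Omkar, Falguni) there are 4 shares of (1)/4 = 1/4 each.
Living: Omkar — each takes 1/4.
Deceased: Vikram, Kavita, and Falguni. Their combined 3/4 is pooled and carried to generation 2.
At generation 2 (Lakshmi, Bhavna, Manoj, Eshan, Yamini, Sarita, Tarun, Neelam) there are 8 shares of (3/4)/8 = 3/32 each.
Living: Lakshmi, Bhavna, Manoj, Eshan, Yamini, Sarita, and Tarun — each takes 3/32.
Deceased: Neelam. That 3/32 share is carried to generation 3.
At generation 3 (Priya, Rajiv) there are 2 shares of (3/32)/2 = 3/64 each.
Living: Priya and Rajiv — each takes 3/64.

Bhavna 3/32; Eshan 3/32; Lakshmi 3/32; Manoj 3/32; Omkar 1/4; Priya 3/64; Rajiv 3/64; Sarita 3/32; Tarun 3/32; Yamini 3/32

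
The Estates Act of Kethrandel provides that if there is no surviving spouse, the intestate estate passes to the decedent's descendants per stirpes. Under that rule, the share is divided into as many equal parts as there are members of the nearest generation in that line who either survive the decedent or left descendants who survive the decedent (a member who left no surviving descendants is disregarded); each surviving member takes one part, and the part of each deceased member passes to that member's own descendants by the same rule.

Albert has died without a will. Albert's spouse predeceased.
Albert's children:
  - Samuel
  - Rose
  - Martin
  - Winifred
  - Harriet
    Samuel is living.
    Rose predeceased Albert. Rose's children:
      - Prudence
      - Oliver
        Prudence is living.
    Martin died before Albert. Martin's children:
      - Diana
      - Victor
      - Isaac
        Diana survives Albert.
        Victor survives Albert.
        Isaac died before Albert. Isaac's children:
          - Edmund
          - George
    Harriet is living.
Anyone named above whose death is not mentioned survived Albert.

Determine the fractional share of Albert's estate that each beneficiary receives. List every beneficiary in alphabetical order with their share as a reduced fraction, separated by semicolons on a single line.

Diana 1/15; Edmund 1/30; George 1/30; Harriet 1/5; Oliver 1/10; Prudence 1/10; Samuel 1/5; Victor 1/15; Winifred 1/5

There is no surviving spouse, so the entire estate passes to Albert's descendants per stirpes.
The estate is divided into 5 equal shares of 1/5 among Samuel, Rose, Martin, Winifred, Harriet.
Samuel is living and takes 1/5.
Rose predeceased; the 1/5 allotted to Rose's branch passes to Rose's issue by representation.
The 1/5 is divided into 2 equal shares of 1/10 among Prudence, Oliver.
Prudence is living and takes 1/10.
Oliver is living and takes 1/10.
Martin predeceased; the 1/5 allotted to Martin's branch passes to Martin's issue by representation.
The 1/5 is divided into 3 equal shares of 1/15 among Diana, Victor, Isaac.
Diana is living and takes 1/15.
Victor is living and takes 1/15.
Isaac predeceased; the 1/15 allotted to Isaac's branch passes to Isaac's issue by representation.
The 1/15 is divided into 2 equal shares of 1/30 among Edmund, George.
Edmund is living and takes 1/30.
George is living and takes 1/30.
Winifred is living and takes 1/5.
Harriet is living and takes 1/5.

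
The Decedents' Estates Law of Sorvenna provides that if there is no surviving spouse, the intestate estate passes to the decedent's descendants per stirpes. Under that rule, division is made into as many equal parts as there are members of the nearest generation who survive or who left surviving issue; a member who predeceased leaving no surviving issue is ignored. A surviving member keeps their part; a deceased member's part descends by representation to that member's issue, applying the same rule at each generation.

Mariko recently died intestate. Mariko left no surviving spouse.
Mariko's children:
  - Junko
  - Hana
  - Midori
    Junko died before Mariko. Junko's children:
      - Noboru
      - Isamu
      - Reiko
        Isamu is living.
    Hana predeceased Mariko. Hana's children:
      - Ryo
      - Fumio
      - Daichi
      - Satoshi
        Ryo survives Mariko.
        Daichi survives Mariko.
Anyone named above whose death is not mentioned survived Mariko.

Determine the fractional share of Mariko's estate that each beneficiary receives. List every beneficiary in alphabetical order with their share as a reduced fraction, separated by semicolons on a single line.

Daichi 1/12; Fumio 1/12; Isamu 1/9; Midori 1/3; Noboru 1/9; Reiko 1/9; Ryo 1/12; Satoshi 1/12

There is no surviving spouse, so the entire estate passes to Mariko's descendants per stirpes.
The estate is divided into 3 equal shares of 1/3 among Junko, Hana, Midori.
Junko predeceased; the 1/3 allotted to Junko's branch passes to Junko's issue by representation.
The 1/3 is divided into 3 equal shares of 1/9 among Noboru, Isamu, Reiko.
Noboru is living and takes 1/9.
Isamu is living and takes 1/9.
Reiko is living and takes 1/9.
Hana predeceased; the 1/3 allotted to Hana's branch passes to Hana's issue by representation.
The 1/3 is divided into 4 equal shares of 1/12 among Ryo, Fumio, Daichi, Satoshi.
Ryo is living and takes 1/12.
Fumio is living and takes 1/12.
Daichi is living and takes 1/12.
Satoshi is living and takes 1/12.
Midori is living and takes 1/3.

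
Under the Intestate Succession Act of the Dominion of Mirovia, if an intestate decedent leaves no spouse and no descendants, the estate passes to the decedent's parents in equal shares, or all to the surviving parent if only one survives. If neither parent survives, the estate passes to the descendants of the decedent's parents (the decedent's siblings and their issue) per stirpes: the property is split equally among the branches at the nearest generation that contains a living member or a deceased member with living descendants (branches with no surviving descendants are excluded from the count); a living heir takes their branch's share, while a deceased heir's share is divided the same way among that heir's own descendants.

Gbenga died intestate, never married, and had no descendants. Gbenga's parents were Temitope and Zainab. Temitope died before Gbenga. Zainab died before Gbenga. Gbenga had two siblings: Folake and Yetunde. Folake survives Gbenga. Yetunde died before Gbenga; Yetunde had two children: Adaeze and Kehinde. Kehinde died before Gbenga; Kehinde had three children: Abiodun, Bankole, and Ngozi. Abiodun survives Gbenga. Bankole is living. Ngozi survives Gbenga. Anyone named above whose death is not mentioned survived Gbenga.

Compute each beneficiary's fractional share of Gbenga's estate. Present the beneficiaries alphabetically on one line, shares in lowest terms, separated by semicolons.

Neither parent survives and there are no descendants, so the estate passes to Gbenga's siblings and their issue per stirpes.
The estate is divided into 2 equal shares of 1/2 among Folake, Yetunde.
Folake is living and takes 1/2.
Yetunde predeceased; the 1/2 allotted to Yetunde's branch passes to Yetunde's issue by representation.
The 1/2 is divided into 2 equal shares of 1/4 among Adaeze, Kehinde.
Adaeze is living and takes 1/4.
Kehinde predeceased; the 1/4 allotted to Kehinde's branch passes to Kehinde's issue by representation.
The 1/4 is divided into 3 equal shares of 1/12 among Abiodun, Bankole, Ngozi.
Abiodun is living and takes 1/12.
Bankole is living and takes 1/12.
Ngozi is living and takes 1/12.

Abiodun 1/12; Adaeze 1/4; Bankole 1/12; Folake 1/2; Ngozi 1/12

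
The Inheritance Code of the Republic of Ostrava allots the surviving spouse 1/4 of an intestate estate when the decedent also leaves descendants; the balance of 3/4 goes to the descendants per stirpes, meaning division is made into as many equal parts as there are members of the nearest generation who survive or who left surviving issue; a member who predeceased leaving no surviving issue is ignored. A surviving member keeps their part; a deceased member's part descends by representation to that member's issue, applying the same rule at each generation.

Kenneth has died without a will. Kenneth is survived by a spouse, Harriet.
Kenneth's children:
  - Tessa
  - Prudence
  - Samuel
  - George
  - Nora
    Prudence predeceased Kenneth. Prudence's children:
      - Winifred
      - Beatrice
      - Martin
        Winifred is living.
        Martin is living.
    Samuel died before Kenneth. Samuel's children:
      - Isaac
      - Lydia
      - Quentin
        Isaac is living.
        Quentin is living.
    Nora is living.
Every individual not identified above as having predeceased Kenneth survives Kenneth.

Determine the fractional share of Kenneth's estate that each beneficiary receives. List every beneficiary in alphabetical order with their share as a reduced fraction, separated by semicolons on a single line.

Harriet, as surviving spouse, takes 1/4.
The remaining 3/4 passes to Kenneth's descendants per stirpes.
The 3/4 is divided into 5 equal shares of 3/20 among Tessa, Prudence, Samuel, George, Nora.
Tessa is living and takes 3/20.
Prudence predeceased; the 3/20 allotted to Prudence's branch passes to Prudence's issue by representation.
The 3/20 is divided into 3 equal shares of 1/20 among Winifred, Beatrice, Martin.
Winifred is living and takes 1/20.
Beatrice is living and takes 1/20.
Martin is living and takes 1/20.
Samuel predeceased; the 3/20 allotted to Samuel's branch passes to Samuel's issue by representation.
The 3/20 is divided into 3 equal shares of 1/20 among Isaac, Lydia, Quentin.
Isaac is living and takes 1/20.
Lydia is living and takes 1/20.
Quentin is living and takes 1/20.
George is living and takes 3/20.
Nora is living and takes 3/20.

Beatrice 1/20; George 3/20; Harriet 1/4; Isaac 1/20; Lydia 1/20; Martin 1/20; Nora 3/20; Quentin 1/20; Tessa 3/20; Winifred 1/20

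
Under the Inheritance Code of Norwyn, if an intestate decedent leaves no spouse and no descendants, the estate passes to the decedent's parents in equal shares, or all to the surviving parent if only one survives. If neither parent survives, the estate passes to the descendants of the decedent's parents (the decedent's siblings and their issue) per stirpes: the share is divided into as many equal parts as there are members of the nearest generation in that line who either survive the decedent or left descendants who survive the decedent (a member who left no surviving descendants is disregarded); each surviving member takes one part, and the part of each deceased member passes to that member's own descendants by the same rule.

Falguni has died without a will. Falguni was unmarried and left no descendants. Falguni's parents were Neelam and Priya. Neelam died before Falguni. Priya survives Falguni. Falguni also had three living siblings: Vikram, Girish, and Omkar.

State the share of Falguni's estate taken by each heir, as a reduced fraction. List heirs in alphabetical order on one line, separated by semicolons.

Priya 1

Only one parent, Priya, survives, so Priya takes the entire estate. The siblings take nothing because a surviving parent has priority.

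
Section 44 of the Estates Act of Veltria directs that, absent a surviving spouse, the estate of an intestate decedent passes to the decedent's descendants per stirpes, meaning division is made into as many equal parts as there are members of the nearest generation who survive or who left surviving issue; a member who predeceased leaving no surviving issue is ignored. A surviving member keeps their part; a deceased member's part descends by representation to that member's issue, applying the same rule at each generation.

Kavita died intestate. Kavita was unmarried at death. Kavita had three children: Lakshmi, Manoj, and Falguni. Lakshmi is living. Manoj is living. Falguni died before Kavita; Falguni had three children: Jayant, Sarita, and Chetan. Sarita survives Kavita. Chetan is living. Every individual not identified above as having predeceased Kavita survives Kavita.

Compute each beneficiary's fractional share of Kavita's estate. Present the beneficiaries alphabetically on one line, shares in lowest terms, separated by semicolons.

Chetan 1/9; Jayant 1/9; Lakshmi 1/3; Manoj 1/3; Sarita 1/9

There is no surviving spouse, so the entire estate passes to Kavita's descendants per stirpes.
The estate is divided into 3 equal shares of 1/3 among Lakshmi, Manoj, Falguni.
Lakshmi is living and takes 1/3.
Manoj is living and takes 1/3.
Falguni predeceased; the 1/3 allotted to Falguni's branch passes to Falguni's issue by representation.
The 1/3 is divided into 3 equal shares of 1/9 among Jayant, Sarita, Chetan.
Jayant is living and takes 1/9.
Sarita is living and takes 1/9.
Chetan is living and takes 1/9.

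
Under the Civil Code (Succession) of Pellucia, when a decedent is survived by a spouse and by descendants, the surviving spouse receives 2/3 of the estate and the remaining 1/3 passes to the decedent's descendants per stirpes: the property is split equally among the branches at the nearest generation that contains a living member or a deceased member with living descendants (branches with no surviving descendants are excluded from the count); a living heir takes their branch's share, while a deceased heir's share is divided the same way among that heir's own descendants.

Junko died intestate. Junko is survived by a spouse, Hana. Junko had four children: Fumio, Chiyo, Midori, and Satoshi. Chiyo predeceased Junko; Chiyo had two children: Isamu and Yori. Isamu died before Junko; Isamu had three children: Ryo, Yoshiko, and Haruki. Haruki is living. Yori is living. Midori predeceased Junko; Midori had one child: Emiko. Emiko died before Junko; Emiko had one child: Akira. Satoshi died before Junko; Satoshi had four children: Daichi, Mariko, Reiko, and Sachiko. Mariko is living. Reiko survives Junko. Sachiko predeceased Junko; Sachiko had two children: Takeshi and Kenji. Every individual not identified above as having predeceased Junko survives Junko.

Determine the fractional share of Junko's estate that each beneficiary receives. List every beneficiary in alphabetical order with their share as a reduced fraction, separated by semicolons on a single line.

Akira 1/12; Daichi 1/48; Fumio 1/12; Hana 2/3; Haruki 1/72; Kenji 1/96; Mariko 1/48; Reiko 1/48; Ryo 1/72; Takeshi 1/96; Yori 1/24; Yoshiko 1/72

Hana, as surviving spouse, takes 2/3.
The remaining 1/3 passes to Junko's descendants per stirpes.
The 1/3 is divided into 4 equal shares of 1/12 among Fumio, Chiyo, Midori, Satoshi.
Fumio is living and takes 1/12.
Chiyo predeceased; the 1/12 allotted to Chiyo's branch passes to Chiyo's issue by representation.
The 1/12 is divided into 2 equal shares of 1/24 among Isamu, Yori.
Isamu predeceased; the 1/24 allotted to Isamu's branch passes to Isamu's issue by representation.
The 1/24 is divided into 3 equal shares of 1/72 among Ryo, Yoshiko, Haruki.
Ryo is living and takes 1/72.
Yoshiko is living and takes 1/72.
Haruki is living and takes 1/72.
Yori is living and takes 1/24.
Midori predeceased; the 1/12 allotted to Midori's branch passes to Midori's issue by representation.
Emiko's line is the sole branch at this level, so the full 1/12 passes to Emiko's issue by representation.
Akira is the sole taker at this level and receives the full 1/12.
Satoshi predeceased; the 1/12 allotted to Satoshi's branch passes to Satoshi's issue by representation.
The 1/12 is divided into 4 equal shares of 1/48 among Daichi, Mariko, Reiko, Sachiko.
Daichi is living and takes 1/48.
Mariko is living and takes 1/48.
Reiko is living and takes 1/48.
Sachiko predeceased; the 1/48 allotted to Sachiko's branch passes to Sachiko's issue by representation.
The 1/48 is divided into 2 equal shares of 1/96 among Takeshi, Kenji.
Takeshi is living and takes 1/96.
Kenji is living and takes 1/96.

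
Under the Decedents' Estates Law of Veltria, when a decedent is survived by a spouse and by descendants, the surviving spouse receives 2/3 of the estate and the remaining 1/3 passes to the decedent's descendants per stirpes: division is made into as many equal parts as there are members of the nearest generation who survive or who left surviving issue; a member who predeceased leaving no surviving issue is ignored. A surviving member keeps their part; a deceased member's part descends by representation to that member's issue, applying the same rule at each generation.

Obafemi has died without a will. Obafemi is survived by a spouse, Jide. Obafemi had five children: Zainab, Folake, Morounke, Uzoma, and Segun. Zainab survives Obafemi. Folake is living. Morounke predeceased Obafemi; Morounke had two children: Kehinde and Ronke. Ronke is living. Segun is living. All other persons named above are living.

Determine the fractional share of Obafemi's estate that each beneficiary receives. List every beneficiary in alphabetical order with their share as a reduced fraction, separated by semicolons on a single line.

Jide, as surviving spouse, takes 2/3.
The remaining 1/3 passes to Obafemi's descendants per stirpes.
The 1/3 is divided into 5 equal shares of 1/15 among Zainab, Folake, Morounke, Uzoma, Segun.
Zainab is living and takes 1/15.
Folake is living and takes 1/15.
Morounke predeceased; the 1/15 allotted to Morounke's branch passes to Morounke's issue by representation.
The 1/15 is divided into 2 equal shares of 1/30 among Kehinde, Ronke.
Kehinde is living and takes 1/30.
Ronke is living and takes 1/30.
Uzoma is living and takes 1/15.
Segun is living and takes 1/15.

Folake 1/15; Jide 2/3; Kehinde 1/30; Ronke 1/30; Segun 1/15; Uzoma 1/15; Zainab 1/15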